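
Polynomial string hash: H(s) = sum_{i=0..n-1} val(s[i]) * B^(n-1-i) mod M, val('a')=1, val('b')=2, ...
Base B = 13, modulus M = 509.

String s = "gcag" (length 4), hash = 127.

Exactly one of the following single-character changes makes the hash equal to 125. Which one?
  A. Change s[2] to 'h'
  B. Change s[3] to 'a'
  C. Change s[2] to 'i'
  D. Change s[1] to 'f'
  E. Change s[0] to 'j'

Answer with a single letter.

Answer: D

Derivation:
Option A: s[2]='a'->'h', delta=(8-1)*13^1 mod 509 = 91, hash=127+91 mod 509 = 218
Option B: s[3]='g'->'a', delta=(1-7)*13^0 mod 509 = 503, hash=127+503 mod 509 = 121
Option C: s[2]='a'->'i', delta=(9-1)*13^1 mod 509 = 104, hash=127+104 mod 509 = 231
Option D: s[1]='c'->'f', delta=(6-3)*13^2 mod 509 = 507, hash=127+507 mod 509 = 125 <-- target
Option E: s[0]='g'->'j', delta=(10-7)*13^3 mod 509 = 483, hash=127+483 mod 509 = 101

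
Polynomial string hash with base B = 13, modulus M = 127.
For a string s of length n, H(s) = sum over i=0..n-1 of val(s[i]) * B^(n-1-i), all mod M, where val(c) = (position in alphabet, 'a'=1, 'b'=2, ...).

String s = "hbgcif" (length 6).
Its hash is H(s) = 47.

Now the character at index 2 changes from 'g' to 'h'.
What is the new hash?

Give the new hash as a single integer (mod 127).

val('g') = 7, val('h') = 8
Position k = 2, exponent = n-1-k = 3
B^3 mod M = 13^3 mod 127 = 38
Delta = (8 - 7) * 38 mod 127 = 38
New hash = (47 + 38) mod 127 = 85

Answer: 85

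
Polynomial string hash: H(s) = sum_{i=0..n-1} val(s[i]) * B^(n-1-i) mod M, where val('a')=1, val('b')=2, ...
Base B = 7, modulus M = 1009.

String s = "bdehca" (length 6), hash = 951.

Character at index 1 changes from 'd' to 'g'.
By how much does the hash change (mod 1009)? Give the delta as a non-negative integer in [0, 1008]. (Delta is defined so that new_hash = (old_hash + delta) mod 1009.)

Answer: 140

Derivation:
Delta formula: (val(new) - val(old)) * B^(n-1-k) mod M
  val('g') - val('d') = 7 - 4 = 3
  B^(n-1-k) = 7^4 mod 1009 = 383
  Delta = 3 * 383 mod 1009 = 140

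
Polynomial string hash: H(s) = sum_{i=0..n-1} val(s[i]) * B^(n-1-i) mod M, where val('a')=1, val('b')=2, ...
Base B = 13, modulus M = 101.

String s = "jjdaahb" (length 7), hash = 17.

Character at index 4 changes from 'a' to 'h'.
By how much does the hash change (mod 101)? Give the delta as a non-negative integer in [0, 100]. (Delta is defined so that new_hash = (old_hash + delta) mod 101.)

Delta formula: (val(new) - val(old)) * B^(n-1-k) mod M
  val('h') - val('a') = 8 - 1 = 7
  B^(n-1-k) = 13^2 mod 101 = 68
  Delta = 7 * 68 mod 101 = 72

Answer: 72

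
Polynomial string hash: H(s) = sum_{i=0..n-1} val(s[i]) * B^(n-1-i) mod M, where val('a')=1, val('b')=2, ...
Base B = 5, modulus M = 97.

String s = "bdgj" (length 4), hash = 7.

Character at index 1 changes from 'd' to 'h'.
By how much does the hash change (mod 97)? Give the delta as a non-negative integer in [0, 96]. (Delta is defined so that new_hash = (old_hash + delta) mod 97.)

Answer: 3

Derivation:
Delta formula: (val(new) - val(old)) * B^(n-1-k) mod M
  val('h') - val('d') = 8 - 4 = 4
  B^(n-1-k) = 5^2 mod 97 = 25
  Delta = 4 * 25 mod 97 = 3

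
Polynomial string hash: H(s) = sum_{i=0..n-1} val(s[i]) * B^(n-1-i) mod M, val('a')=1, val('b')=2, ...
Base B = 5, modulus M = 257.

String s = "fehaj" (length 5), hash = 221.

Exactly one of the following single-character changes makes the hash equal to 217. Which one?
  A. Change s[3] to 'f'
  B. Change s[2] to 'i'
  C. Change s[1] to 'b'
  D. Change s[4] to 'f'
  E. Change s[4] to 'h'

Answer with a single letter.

Answer: D

Derivation:
Option A: s[3]='a'->'f', delta=(6-1)*5^1 mod 257 = 25, hash=221+25 mod 257 = 246
Option B: s[2]='h'->'i', delta=(9-8)*5^2 mod 257 = 25, hash=221+25 mod 257 = 246
Option C: s[1]='e'->'b', delta=(2-5)*5^3 mod 257 = 139, hash=221+139 mod 257 = 103
Option D: s[4]='j'->'f', delta=(6-10)*5^0 mod 257 = 253, hash=221+253 mod 257 = 217 <-- target
Option E: s[4]='j'->'h', delta=(8-10)*5^0 mod 257 = 255, hash=221+255 mod 257 = 219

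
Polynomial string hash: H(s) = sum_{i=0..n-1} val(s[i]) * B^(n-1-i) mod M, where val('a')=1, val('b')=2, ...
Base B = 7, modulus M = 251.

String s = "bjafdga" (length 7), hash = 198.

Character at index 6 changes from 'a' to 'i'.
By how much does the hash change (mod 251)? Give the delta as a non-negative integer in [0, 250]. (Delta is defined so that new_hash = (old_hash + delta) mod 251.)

Delta formula: (val(new) - val(old)) * B^(n-1-k) mod M
  val('i') - val('a') = 9 - 1 = 8
  B^(n-1-k) = 7^0 mod 251 = 1
  Delta = 8 * 1 mod 251 = 8

Answer: 8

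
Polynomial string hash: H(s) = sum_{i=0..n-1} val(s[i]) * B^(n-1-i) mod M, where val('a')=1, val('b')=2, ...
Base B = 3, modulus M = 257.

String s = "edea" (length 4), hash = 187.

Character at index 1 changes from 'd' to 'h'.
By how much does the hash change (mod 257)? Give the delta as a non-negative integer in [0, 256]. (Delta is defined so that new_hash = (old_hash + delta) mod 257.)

Answer: 36

Derivation:
Delta formula: (val(new) - val(old)) * B^(n-1-k) mod M
  val('h') - val('d') = 8 - 4 = 4
  B^(n-1-k) = 3^2 mod 257 = 9
  Delta = 4 * 9 mod 257 = 36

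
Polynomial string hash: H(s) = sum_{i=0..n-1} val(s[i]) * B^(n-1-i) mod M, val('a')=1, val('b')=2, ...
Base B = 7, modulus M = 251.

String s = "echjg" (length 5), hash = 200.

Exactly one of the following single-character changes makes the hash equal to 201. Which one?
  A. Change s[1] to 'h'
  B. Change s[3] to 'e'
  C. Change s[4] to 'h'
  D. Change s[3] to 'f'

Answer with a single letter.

Answer: C

Derivation:
Option A: s[1]='c'->'h', delta=(8-3)*7^3 mod 251 = 209, hash=200+209 mod 251 = 158
Option B: s[3]='j'->'e', delta=(5-10)*7^1 mod 251 = 216, hash=200+216 mod 251 = 165
Option C: s[4]='g'->'h', delta=(8-7)*7^0 mod 251 = 1, hash=200+1 mod 251 = 201 <-- target
Option D: s[3]='j'->'f', delta=(6-10)*7^1 mod 251 = 223, hash=200+223 mod 251 = 172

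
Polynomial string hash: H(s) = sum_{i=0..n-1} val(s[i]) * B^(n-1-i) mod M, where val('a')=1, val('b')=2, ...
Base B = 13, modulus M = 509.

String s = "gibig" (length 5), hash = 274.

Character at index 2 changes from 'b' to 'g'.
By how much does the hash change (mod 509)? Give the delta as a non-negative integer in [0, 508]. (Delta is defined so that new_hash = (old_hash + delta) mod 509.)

Delta formula: (val(new) - val(old)) * B^(n-1-k) mod M
  val('g') - val('b') = 7 - 2 = 5
  B^(n-1-k) = 13^2 mod 509 = 169
  Delta = 5 * 169 mod 509 = 336

Answer: 336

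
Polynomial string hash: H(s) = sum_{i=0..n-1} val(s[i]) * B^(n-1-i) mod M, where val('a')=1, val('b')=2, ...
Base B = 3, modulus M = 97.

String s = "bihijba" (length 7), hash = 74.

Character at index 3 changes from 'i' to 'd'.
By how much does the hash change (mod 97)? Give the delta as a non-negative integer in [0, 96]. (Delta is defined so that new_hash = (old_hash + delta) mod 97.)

Answer: 59

Derivation:
Delta formula: (val(new) - val(old)) * B^(n-1-k) mod M
  val('d') - val('i') = 4 - 9 = -5
  B^(n-1-k) = 3^3 mod 97 = 27
  Delta = -5 * 27 mod 97 = 59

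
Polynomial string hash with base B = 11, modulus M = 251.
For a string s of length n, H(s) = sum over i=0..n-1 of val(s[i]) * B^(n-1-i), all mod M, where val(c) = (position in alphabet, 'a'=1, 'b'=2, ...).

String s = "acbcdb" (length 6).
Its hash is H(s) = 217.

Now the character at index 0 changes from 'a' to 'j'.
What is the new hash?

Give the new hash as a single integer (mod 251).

val('a') = 1, val('j') = 10
Position k = 0, exponent = n-1-k = 5
B^5 mod M = 11^5 mod 251 = 160
Delta = (10 - 1) * 160 mod 251 = 185
New hash = (217 + 185) mod 251 = 151

Answer: 151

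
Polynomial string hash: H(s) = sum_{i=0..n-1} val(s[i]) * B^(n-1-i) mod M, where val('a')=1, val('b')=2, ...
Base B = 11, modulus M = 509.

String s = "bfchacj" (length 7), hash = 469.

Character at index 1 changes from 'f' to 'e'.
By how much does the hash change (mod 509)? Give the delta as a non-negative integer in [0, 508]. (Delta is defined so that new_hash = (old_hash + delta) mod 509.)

Delta formula: (val(new) - val(old)) * B^(n-1-k) mod M
  val('e') - val('f') = 5 - 6 = -1
  B^(n-1-k) = 11^5 mod 509 = 207
  Delta = -1 * 207 mod 509 = 302

Answer: 302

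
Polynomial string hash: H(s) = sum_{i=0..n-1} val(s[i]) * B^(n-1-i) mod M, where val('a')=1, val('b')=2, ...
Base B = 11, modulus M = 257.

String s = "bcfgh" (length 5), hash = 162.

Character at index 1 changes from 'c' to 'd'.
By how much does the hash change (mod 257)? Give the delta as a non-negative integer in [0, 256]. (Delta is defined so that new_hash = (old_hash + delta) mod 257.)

Delta formula: (val(new) - val(old)) * B^(n-1-k) mod M
  val('d') - val('c') = 4 - 3 = 1
  B^(n-1-k) = 11^3 mod 257 = 46
  Delta = 1 * 46 mod 257 = 46

Answer: 46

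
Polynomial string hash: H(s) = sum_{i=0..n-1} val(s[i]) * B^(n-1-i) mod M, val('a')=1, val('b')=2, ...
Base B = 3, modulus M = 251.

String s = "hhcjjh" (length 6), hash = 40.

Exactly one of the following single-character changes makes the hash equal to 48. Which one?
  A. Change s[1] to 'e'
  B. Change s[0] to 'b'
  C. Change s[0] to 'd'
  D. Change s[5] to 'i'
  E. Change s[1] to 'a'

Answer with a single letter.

Answer: A

Derivation:
Option A: s[1]='h'->'e', delta=(5-8)*3^4 mod 251 = 8, hash=40+8 mod 251 = 48 <-- target
Option B: s[0]='h'->'b', delta=(2-8)*3^5 mod 251 = 48, hash=40+48 mod 251 = 88
Option C: s[0]='h'->'d', delta=(4-8)*3^5 mod 251 = 32, hash=40+32 mod 251 = 72
Option D: s[5]='h'->'i', delta=(9-8)*3^0 mod 251 = 1, hash=40+1 mod 251 = 41
Option E: s[1]='h'->'a', delta=(1-8)*3^4 mod 251 = 186, hash=40+186 mod 251 = 226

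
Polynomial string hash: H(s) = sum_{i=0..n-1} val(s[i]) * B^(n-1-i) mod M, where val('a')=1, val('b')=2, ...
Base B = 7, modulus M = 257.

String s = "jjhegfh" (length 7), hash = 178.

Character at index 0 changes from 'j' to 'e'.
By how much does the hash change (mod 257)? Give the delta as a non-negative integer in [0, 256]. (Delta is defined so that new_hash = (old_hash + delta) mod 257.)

Answer: 28

Derivation:
Delta formula: (val(new) - val(old)) * B^(n-1-k) mod M
  val('e') - val('j') = 5 - 10 = -5
  B^(n-1-k) = 7^6 mod 257 = 200
  Delta = -5 * 200 mod 257 = 28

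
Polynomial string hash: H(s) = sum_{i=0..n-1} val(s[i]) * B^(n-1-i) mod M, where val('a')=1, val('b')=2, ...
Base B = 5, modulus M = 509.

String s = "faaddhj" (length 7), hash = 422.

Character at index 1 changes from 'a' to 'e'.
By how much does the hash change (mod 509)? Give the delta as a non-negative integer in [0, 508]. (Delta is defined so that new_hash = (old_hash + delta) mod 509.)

Delta formula: (val(new) - val(old)) * B^(n-1-k) mod M
  val('e') - val('a') = 5 - 1 = 4
  B^(n-1-k) = 5^5 mod 509 = 71
  Delta = 4 * 71 mod 509 = 284

Answer: 284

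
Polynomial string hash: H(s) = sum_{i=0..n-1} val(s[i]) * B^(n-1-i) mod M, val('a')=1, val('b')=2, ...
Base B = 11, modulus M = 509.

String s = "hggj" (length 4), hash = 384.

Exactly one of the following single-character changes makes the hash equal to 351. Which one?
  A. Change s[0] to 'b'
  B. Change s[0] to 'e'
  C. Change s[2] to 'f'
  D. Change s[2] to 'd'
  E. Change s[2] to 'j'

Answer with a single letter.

Option A: s[0]='h'->'b', delta=(2-8)*11^3 mod 509 = 158, hash=384+158 mod 509 = 33
Option B: s[0]='h'->'e', delta=(5-8)*11^3 mod 509 = 79, hash=384+79 mod 509 = 463
Option C: s[2]='g'->'f', delta=(6-7)*11^1 mod 509 = 498, hash=384+498 mod 509 = 373
Option D: s[2]='g'->'d', delta=(4-7)*11^1 mod 509 = 476, hash=384+476 mod 509 = 351 <-- target
Option E: s[2]='g'->'j', delta=(10-7)*11^1 mod 509 = 33, hash=384+33 mod 509 = 417

Answer: D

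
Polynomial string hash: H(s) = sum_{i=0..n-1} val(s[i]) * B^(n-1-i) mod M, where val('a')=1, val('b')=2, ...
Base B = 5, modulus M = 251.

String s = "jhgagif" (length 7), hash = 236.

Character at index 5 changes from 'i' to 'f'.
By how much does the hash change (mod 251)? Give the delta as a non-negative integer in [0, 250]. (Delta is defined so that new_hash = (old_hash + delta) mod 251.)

Delta formula: (val(new) - val(old)) * B^(n-1-k) mod M
  val('f') - val('i') = 6 - 9 = -3
  B^(n-1-k) = 5^1 mod 251 = 5
  Delta = -3 * 5 mod 251 = 236

Answer: 236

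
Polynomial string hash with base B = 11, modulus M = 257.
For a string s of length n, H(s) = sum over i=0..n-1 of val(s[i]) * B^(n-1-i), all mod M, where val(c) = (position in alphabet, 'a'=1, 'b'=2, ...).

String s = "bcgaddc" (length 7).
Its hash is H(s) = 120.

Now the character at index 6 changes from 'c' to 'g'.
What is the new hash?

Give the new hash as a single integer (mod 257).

val('c') = 3, val('g') = 7
Position k = 6, exponent = n-1-k = 0
B^0 mod M = 11^0 mod 257 = 1
Delta = (7 - 3) * 1 mod 257 = 4
New hash = (120 + 4) mod 257 = 124

Answer: 124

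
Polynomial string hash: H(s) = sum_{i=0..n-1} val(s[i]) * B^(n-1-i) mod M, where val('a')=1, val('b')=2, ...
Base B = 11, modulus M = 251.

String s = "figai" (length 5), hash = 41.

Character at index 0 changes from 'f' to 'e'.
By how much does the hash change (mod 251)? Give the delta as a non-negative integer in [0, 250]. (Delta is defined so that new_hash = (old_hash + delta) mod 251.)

Delta formula: (val(new) - val(old)) * B^(n-1-k) mod M
  val('e') - val('f') = 5 - 6 = -1
  B^(n-1-k) = 11^4 mod 251 = 83
  Delta = -1 * 83 mod 251 = 168

Answer: 168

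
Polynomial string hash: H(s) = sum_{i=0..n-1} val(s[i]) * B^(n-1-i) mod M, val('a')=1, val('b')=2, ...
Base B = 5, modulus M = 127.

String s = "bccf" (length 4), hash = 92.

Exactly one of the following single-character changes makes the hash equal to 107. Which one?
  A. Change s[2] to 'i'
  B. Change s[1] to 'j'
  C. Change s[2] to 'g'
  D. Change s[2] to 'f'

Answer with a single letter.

Answer: D

Derivation:
Option A: s[2]='c'->'i', delta=(9-3)*5^1 mod 127 = 30, hash=92+30 mod 127 = 122
Option B: s[1]='c'->'j', delta=(10-3)*5^2 mod 127 = 48, hash=92+48 mod 127 = 13
Option C: s[2]='c'->'g', delta=(7-3)*5^1 mod 127 = 20, hash=92+20 mod 127 = 112
Option D: s[2]='c'->'f', delta=(6-3)*5^1 mod 127 = 15, hash=92+15 mod 127 = 107 <-- target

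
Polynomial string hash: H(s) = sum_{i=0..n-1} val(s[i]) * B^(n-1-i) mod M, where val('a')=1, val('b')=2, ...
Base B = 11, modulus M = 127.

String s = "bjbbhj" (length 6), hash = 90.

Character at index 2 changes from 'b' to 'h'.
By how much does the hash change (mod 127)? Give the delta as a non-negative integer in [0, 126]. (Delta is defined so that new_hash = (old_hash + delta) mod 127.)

Delta formula: (val(new) - val(old)) * B^(n-1-k) mod M
  val('h') - val('b') = 8 - 2 = 6
  B^(n-1-k) = 11^3 mod 127 = 61
  Delta = 6 * 61 mod 127 = 112

Answer: 112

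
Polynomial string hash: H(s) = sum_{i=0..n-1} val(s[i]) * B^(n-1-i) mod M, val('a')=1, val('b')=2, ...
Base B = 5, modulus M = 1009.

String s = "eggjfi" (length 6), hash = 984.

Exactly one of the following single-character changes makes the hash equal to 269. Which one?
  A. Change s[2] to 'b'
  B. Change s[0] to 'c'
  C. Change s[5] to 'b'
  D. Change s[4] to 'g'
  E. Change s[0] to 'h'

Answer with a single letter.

Option A: s[2]='g'->'b', delta=(2-7)*5^3 mod 1009 = 384, hash=984+384 mod 1009 = 359
Option B: s[0]='e'->'c', delta=(3-5)*5^5 mod 1009 = 813, hash=984+813 mod 1009 = 788
Option C: s[5]='i'->'b', delta=(2-9)*5^0 mod 1009 = 1002, hash=984+1002 mod 1009 = 977
Option D: s[4]='f'->'g', delta=(7-6)*5^1 mod 1009 = 5, hash=984+5 mod 1009 = 989
Option E: s[0]='e'->'h', delta=(8-5)*5^5 mod 1009 = 294, hash=984+294 mod 1009 = 269 <-- target

Answer: E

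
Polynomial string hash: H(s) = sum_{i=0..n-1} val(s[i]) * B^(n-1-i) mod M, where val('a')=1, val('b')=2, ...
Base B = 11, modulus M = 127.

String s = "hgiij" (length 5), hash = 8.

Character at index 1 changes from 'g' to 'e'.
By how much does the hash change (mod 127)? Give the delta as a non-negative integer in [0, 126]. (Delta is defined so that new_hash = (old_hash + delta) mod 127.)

Answer: 5

Derivation:
Delta formula: (val(new) - val(old)) * B^(n-1-k) mod M
  val('e') - val('g') = 5 - 7 = -2
  B^(n-1-k) = 11^3 mod 127 = 61
  Delta = -2 * 61 mod 127 = 5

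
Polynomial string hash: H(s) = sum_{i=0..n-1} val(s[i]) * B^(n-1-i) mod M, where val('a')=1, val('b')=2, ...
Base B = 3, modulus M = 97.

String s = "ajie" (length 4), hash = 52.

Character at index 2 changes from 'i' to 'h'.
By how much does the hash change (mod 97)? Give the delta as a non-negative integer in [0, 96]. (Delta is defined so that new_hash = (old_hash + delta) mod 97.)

Delta formula: (val(new) - val(old)) * B^(n-1-k) mod M
  val('h') - val('i') = 8 - 9 = -1
  B^(n-1-k) = 3^1 mod 97 = 3
  Delta = -1 * 3 mod 97 = 94

Answer: 94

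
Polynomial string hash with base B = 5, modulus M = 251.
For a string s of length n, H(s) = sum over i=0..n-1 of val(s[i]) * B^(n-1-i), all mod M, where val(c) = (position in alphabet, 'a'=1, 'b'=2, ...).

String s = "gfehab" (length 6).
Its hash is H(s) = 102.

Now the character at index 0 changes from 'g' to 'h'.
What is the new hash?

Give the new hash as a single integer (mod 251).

val('g') = 7, val('h') = 8
Position k = 0, exponent = n-1-k = 5
B^5 mod M = 5^5 mod 251 = 113
Delta = (8 - 7) * 113 mod 251 = 113
New hash = (102 + 113) mod 251 = 215

Answer: 215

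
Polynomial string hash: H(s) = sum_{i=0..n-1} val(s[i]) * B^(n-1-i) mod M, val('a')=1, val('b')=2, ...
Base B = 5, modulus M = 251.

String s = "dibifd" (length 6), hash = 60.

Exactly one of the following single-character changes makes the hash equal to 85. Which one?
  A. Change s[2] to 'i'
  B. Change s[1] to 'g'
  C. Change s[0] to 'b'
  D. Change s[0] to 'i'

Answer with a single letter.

Option A: s[2]='b'->'i', delta=(9-2)*5^3 mod 251 = 122, hash=60+122 mod 251 = 182
Option B: s[1]='i'->'g', delta=(7-9)*5^4 mod 251 = 5, hash=60+5 mod 251 = 65
Option C: s[0]='d'->'b', delta=(2-4)*5^5 mod 251 = 25, hash=60+25 mod 251 = 85 <-- target
Option D: s[0]='d'->'i', delta=(9-4)*5^5 mod 251 = 63, hash=60+63 mod 251 = 123

Answer: C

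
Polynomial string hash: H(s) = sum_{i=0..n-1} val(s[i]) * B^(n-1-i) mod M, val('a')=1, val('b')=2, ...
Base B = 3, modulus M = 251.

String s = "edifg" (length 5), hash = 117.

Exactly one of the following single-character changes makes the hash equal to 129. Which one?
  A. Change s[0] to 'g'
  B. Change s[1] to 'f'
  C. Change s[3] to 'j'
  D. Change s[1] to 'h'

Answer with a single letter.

Option A: s[0]='e'->'g', delta=(7-5)*3^4 mod 251 = 162, hash=117+162 mod 251 = 28
Option B: s[1]='d'->'f', delta=(6-4)*3^3 mod 251 = 54, hash=117+54 mod 251 = 171
Option C: s[3]='f'->'j', delta=(10-6)*3^1 mod 251 = 12, hash=117+12 mod 251 = 129 <-- target
Option D: s[1]='d'->'h', delta=(8-4)*3^3 mod 251 = 108, hash=117+108 mod 251 = 225

Answer: C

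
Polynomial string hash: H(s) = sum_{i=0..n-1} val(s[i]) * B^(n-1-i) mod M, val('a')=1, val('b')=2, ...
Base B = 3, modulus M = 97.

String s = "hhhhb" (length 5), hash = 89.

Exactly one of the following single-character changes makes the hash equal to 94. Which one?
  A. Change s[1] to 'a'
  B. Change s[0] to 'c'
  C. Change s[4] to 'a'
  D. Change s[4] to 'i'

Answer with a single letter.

Answer: A

Derivation:
Option A: s[1]='h'->'a', delta=(1-8)*3^3 mod 97 = 5, hash=89+5 mod 97 = 94 <-- target
Option B: s[0]='h'->'c', delta=(3-8)*3^4 mod 97 = 80, hash=89+80 mod 97 = 72
Option C: s[4]='b'->'a', delta=(1-2)*3^0 mod 97 = 96, hash=89+96 mod 97 = 88
Option D: s[4]='b'->'i', delta=(9-2)*3^0 mod 97 = 7, hash=89+7 mod 97 = 96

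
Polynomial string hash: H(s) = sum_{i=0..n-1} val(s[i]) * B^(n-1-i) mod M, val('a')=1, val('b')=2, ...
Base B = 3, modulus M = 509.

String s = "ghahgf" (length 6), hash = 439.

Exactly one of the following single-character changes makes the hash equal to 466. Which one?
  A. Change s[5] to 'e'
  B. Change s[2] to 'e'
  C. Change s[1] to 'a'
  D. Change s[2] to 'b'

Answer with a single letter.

Option A: s[5]='f'->'e', delta=(5-6)*3^0 mod 509 = 508, hash=439+508 mod 509 = 438
Option B: s[2]='a'->'e', delta=(5-1)*3^3 mod 509 = 108, hash=439+108 mod 509 = 38
Option C: s[1]='h'->'a', delta=(1-8)*3^4 mod 509 = 451, hash=439+451 mod 509 = 381
Option D: s[2]='a'->'b', delta=(2-1)*3^3 mod 509 = 27, hash=439+27 mod 509 = 466 <-- target

Answer: D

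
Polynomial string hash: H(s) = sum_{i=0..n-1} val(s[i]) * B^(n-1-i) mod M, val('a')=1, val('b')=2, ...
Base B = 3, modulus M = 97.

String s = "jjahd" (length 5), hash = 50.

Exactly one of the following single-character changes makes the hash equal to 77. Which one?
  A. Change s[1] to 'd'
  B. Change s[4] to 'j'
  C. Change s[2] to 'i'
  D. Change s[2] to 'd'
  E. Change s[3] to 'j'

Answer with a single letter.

Option A: s[1]='j'->'d', delta=(4-10)*3^3 mod 97 = 32, hash=50+32 mod 97 = 82
Option B: s[4]='d'->'j', delta=(10-4)*3^0 mod 97 = 6, hash=50+6 mod 97 = 56
Option C: s[2]='a'->'i', delta=(9-1)*3^2 mod 97 = 72, hash=50+72 mod 97 = 25
Option D: s[2]='a'->'d', delta=(4-1)*3^2 mod 97 = 27, hash=50+27 mod 97 = 77 <-- target
Option E: s[3]='h'->'j', delta=(10-8)*3^1 mod 97 = 6, hash=50+6 mod 97 = 56

Answer: D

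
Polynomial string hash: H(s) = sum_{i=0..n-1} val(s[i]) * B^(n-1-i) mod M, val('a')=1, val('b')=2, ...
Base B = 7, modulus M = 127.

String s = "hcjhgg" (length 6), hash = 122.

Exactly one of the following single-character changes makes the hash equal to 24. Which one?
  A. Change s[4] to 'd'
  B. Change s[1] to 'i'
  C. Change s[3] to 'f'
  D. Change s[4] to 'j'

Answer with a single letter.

Option A: s[4]='g'->'d', delta=(4-7)*7^1 mod 127 = 106, hash=122+106 mod 127 = 101
Option B: s[1]='c'->'i', delta=(9-3)*7^4 mod 127 = 55, hash=122+55 mod 127 = 50
Option C: s[3]='h'->'f', delta=(6-8)*7^2 mod 127 = 29, hash=122+29 mod 127 = 24 <-- target
Option D: s[4]='g'->'j', delta=(10-7)*7^1 mod 127 = 21, hash=122+21 mod 127 = 16

Answer: C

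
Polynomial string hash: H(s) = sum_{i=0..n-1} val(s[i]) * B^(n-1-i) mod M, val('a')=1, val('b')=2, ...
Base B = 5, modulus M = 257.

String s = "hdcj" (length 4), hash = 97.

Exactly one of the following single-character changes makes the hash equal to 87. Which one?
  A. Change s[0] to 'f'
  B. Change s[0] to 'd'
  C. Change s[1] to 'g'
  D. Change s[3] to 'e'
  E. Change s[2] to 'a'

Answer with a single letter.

Option A: s[0]='h'->'f', delta=(6-8)*5^3 mod 257 = 7, hash=97+7 mod 257 = 104
Option B: s[0]='h'->'d', delta=(4-8)*5^3 mod 257 = 14, hash=97+14 mod 257 = 111
Option C: s[1]='d'->'g', delta=(7-4)*5^2 mod 257 = 75, hash=97+75 mod 257 = 172
Option D: s[3]='j'->'e', delta=(5-10)*5^0 mod 257 = 252, hash=97+252 mod 257 = 92
Option E: s[2]='c'->'a', delta=(1-3)*5^1 mod 257 = 247, hash=97+247 mod 257 = 87 <-- target

Answer: E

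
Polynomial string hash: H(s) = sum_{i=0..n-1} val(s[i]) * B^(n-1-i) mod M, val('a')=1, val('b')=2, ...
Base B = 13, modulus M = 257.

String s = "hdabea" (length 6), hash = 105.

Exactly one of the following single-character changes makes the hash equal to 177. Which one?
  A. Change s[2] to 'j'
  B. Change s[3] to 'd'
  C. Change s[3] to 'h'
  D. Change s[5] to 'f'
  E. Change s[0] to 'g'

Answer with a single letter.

Answer: E

Derivation:
Option A: s[2]='a'->'j', delta=(10-1)*13^3 mod 257 = 241, hash=105+241 mod 257 = 89
Option B: s[3]='b'->'d', delta=(4-2)*13^2 mod 257 = 81, hash=105+81 mod 257 = 186
Option C: s[3]='b'->'h', delta=(8-2)*13^2 mod 257 = 243, hash=105+243 mod 257 = 91
Option D: s[5]='a'->'f', delta=(6-1)*13^0 mod 257 = 5, hash=105+5 mod 257 = 110
Option E: s[0]='h'->'g', delta=(7-8)*13^5 mod 257 = 72, hash=105+72 mod 257 = 177 <-- target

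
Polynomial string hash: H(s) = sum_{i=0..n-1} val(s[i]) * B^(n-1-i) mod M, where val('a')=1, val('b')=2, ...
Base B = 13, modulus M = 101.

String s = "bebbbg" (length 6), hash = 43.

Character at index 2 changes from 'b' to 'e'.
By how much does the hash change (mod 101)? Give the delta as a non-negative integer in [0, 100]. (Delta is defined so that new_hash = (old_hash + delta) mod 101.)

Delta formula: (val(new) - val(old)) * B^(n-1-k) mod M
  val('e') - val('b') = 5 - 2 = 3
  B^(n-1-k) = 13^3 mod 101 = 76
  Delta = 3 * 76 mod 101 = 26

Answer: 26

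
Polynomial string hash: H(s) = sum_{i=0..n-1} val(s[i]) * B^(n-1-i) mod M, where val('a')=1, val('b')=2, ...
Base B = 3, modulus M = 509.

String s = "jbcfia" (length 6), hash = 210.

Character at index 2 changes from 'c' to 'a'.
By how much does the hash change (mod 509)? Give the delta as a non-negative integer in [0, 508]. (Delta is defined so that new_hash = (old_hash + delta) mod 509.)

Answer: 455

Derivation:
Delta formula: (val(new) - val(old)) * B^(n-1-k) mod M
  val('a') - val('c') = 1 - 3 = -2
  B^(n-1-k) = 3^3 mod 509 = 27
  Delta = -2 * 27 mod 509 = 455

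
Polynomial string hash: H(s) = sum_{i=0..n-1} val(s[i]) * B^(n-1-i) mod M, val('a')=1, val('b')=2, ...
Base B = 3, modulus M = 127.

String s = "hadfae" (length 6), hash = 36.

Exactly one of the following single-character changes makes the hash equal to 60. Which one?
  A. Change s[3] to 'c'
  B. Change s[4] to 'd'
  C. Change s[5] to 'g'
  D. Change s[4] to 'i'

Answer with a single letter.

Answer: D

Derivation:
Option A: s[3]='f'->'c', delta=(3-6)*3^2 mod 127 = 100, hash=36+100 mod 127 = 9
Option B: s[4]='a'->'d', delta=(4-1)*3^1 mod 127 = 9, hash=36+9 mod 127 = 45
Option C: s[5]='e'->'g', delta=(7-5)*3^0 mod 127 = 2, hash=36+2 mod 127 = 38
Option D: s[4]='a'->'i', delta=(9-1)*3^1 mod 127 = 24, hash=36+24 mod 127 = 60 <-- target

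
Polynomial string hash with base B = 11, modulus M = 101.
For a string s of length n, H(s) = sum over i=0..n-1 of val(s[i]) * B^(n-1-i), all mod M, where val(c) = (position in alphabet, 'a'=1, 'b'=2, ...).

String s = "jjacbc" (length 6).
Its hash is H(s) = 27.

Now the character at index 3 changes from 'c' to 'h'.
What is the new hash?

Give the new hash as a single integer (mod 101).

Answer: 26

Derivation:
val('c') = 3, val('h') = 8
Position k = 3, exponent = n-1-k = 2
B^2 mod M = 11^2 mod 101 = 20
Delta = (8 - 3) * 20 mod 101 = 100
New hash = (27 + 100) mod 101 = 26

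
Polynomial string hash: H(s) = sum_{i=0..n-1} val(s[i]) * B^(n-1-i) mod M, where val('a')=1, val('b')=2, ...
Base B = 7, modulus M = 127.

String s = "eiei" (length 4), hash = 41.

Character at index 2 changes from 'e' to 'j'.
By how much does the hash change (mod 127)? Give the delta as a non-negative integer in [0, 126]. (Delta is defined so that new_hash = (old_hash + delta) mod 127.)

Answer: 35

Derivation:
Delta formula: (val(new) - val(old)) * B^(n-1-k) mod M
  val('j') - val('e') = 10 - 5 = 5
  B^(n-1-k) = 7^1 mod 127 = 7
  Delta = 5 * 7 mod 127 = 35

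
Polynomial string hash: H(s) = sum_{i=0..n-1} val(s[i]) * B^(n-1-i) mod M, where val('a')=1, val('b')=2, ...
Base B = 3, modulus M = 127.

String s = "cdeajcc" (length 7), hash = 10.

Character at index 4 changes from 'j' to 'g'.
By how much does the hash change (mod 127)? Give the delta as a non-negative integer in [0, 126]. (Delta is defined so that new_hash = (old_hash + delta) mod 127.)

Delta formula: (val(new) - val(old)) * B^(n-1-k) mod M
  val('g') - val('j') = 7 - 10 = -3
  B^(n-1-k) = 3^2 mod 127 = 9
  Delta = -3 * 9 mod 127 = 100

Answer: 100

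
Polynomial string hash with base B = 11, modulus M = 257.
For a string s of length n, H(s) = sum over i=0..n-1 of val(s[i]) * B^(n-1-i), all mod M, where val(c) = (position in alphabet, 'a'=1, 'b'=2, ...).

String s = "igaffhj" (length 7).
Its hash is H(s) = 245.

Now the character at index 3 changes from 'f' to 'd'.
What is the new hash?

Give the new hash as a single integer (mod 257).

Answer: 153

Derivation:
val('f') = 6, val('d') = 4
Position k = 3, exponent = n-1-k = 3
B^3 mod M = 11^3 mod 257 = 46
Delta = (4 - 6) * 46 mod 257 = 165
New hash = (245 + 165) mod 257 = 153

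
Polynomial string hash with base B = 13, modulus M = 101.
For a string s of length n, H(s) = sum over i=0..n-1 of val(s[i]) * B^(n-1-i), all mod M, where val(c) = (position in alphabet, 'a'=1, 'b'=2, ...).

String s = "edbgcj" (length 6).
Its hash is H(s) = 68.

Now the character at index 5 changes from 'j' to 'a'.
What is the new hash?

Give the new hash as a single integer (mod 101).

Answer: 59

Derivation:
val('j') = 10, val('a') = 1
Position k = 5, exponent = n-1-k = 0
B^0 mod M = 13^0 mod 101 = 1
Delta = (1 - 10) * 1 mod 101 = 92
New hash = (68 + 92) mod 101 = 59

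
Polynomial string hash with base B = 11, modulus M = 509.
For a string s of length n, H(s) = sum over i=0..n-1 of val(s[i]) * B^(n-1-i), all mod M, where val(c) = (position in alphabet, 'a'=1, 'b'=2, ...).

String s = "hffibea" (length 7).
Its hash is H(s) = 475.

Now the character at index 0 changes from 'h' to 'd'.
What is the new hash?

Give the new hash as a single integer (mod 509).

Answer: 20

Derivation:
val('h') = 8, val('d') = 4
Position k = 0, exponent = n-1-k = 6
B^6 mod M = 11^6 mod 509 = 241
Delta = (4 - 8) * 241 mod 509 = 54
New hash = (475 + 54) mod 509 = 20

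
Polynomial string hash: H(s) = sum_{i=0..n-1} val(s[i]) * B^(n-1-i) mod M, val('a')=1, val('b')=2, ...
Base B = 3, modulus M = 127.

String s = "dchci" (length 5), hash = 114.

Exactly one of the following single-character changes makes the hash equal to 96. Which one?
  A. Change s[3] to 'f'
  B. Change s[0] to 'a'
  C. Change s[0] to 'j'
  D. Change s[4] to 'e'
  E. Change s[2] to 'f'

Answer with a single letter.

Answer: E

Derivation:
Option A: s[3]='c'->'f', delta=(6-3)*3^1 mod 127 = 9, hash=114+9 mod 127 = 123
Option B: s[0]='d'->'a', delta=(1-4)*3^4 mod 127 = 11, hash=114+11 mod 127 = 125
Option C: s[0]='d'->'j', delta=(10-4)*3^4 mod 127 = 105, hash=114+105 mod 127 = 92
Option D: s[4]='i'->'e', delta=(5-9)*3^0 mod 127 = 123, hash=114+123 mod 127 = 110
Option E: s[2]='h'->'f', delta=(6-8)*3^2 mod 127 = 109, hash=114+109 mod 127 = 96 <-- target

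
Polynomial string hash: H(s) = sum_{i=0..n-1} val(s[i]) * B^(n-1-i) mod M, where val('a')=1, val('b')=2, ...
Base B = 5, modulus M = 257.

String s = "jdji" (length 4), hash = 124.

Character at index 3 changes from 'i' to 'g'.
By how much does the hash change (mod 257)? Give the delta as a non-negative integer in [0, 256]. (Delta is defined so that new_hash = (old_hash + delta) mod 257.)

Answer: 255

Derivation:
Delta formula: (val(new) - val(old)) * B^(n-1-k) mod M
  val('g') - val('i') = 7 - 9 = -2
  B^(n-1-k) = 5^0 mod 257 = 1
  Delta = -2 * 1 mod 257 = 255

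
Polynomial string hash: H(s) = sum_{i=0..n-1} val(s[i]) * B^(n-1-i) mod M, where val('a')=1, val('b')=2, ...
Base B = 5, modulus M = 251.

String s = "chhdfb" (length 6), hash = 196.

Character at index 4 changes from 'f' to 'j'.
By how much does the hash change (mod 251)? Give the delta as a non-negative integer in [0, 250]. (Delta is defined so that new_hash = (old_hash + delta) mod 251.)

Delta formula: (val(new) - val(old)) * B^(n-1-k) mod M
  val('j') - val('f') = 10 - 6 = 4
  B^(n-1-k) = 5^1 mod 251 = 5
  Delta = 4 * 5 mod 251 = 20

Answer: 20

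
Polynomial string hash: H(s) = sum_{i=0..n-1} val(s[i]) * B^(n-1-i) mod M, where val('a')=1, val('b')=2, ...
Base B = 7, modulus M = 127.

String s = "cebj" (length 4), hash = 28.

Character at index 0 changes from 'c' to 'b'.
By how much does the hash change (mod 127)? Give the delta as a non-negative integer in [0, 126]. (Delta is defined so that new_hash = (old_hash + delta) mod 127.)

Answer: 38

Derivation:
Delta formula: (val(new) - val(old)) * B^(n-1-k) mod M
  val('b') - val('c') = 2 - 3 = -1
  B^(n-1-k) = 7^3 mod 127 = 89
  Delta = -1 * 89 mod 127 = 38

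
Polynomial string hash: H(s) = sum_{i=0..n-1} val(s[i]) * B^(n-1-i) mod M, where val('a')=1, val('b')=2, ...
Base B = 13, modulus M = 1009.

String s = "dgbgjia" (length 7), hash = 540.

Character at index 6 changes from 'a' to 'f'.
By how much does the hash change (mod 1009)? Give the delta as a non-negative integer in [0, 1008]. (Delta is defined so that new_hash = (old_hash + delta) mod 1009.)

Delta formula: (val(new) - val(old)) * B^(n-1-k) mod M
  val('f') - val('a') = 6 - 1 = 5
  B^(n-1-k) = 13^0 mod 1009 = 1
  Delta = 5 * 1 mod 1009 = 5

Answer: 5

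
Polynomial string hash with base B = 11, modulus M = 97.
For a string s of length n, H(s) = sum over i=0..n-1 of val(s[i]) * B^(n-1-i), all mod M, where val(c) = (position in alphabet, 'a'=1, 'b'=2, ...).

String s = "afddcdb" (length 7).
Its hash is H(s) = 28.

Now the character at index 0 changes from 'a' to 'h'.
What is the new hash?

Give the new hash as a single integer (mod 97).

Answer: 87

Derivation:
val('a') = 1, val('h') = 8
Position k = 0, exponent = n-1-k = 6
B^6 mod M = 11^6 mod 97 = 50
Delta = (8 - 1) * 50 mod 97 = 59
New hash = (28 + 59) mod 97 = 87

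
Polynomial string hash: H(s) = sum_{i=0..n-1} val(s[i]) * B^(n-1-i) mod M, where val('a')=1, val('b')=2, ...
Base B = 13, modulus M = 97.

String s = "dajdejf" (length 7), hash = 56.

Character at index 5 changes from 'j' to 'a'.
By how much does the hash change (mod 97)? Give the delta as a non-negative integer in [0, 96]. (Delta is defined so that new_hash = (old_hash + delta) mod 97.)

Answer: 77

Derivation:
Delta formula: (val(new) - val(old)) * B^(n-1-k) mod M
  val('a') - val('j') = 1 - 10 = -9
  B^(n-1-k) = 13^1 mod 97 = 13
  Delta = -9 * 13 mod 97 = 77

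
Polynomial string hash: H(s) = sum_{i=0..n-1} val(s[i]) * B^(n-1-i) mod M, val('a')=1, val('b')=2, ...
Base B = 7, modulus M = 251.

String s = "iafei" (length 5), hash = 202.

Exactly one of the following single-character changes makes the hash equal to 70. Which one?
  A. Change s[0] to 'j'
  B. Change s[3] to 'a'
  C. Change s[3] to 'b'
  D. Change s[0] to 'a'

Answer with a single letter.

Answer: D

Derivation:
Option A: s[0]='i'->'j', delta=(10-9)*7^4 mod 251 = 142, hash=202+142 mod 251 = 93
Option B: s[3]='e'->'a', delta=(1-5)*7^1 mod 251 = 223, hash=202+223 mod 251 = 174
Option C: s[3]='e'->'b', delta=(2-5)*7^1 mod 251 = 230, hash=202+230 mod 251 = 181
Option D: s[0]='i'->'a', delta=(1-9)*7^4 mod 251 = 119, hash=202+119 mod 251 = 70 <-- target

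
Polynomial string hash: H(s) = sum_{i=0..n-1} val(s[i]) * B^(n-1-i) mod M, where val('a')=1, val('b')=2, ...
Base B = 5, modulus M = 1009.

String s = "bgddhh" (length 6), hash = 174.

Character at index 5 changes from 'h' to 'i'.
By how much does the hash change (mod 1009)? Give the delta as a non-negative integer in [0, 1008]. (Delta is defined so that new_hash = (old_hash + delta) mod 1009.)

Delta formula: (val(new) - val(old)) * B^(n-1-k) mod M
  val('i') - val('h') = 9 - 8 = 1
  B^(n-1-k) = 5^0 mod 1009 = 1
  Delta = 1 * 1 mod 1009 = 1

Answer: 1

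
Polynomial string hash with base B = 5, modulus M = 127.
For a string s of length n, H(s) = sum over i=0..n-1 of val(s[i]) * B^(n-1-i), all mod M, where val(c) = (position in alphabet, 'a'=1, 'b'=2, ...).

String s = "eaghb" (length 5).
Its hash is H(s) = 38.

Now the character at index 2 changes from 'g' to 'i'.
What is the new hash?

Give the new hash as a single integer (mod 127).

val('g') = 7, val('i') = 9
Position k = 2, exponent = n-1-k = 2
B^2 mod M = 5^2 mod 127 = 25
Delta = (9 - 7) * 25 mod 127 = 50
New hash = (38 + 50) mod 127 = 88

Answer: 88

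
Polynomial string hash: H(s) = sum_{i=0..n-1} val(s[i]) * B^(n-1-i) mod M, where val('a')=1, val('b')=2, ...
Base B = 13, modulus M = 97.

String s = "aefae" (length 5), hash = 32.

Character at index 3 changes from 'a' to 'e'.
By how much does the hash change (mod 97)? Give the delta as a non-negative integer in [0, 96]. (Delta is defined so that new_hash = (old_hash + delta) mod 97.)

Answer: 52

Derivation:
Delta formula: (val(new) - val(old)) * B^(n-1-k) mod M
  val('e') - val('a') = 5 - 1 = 4
  B^(n-1-k) = 13^1 mod 97 = 13
  Delta = 4 * 13 mod 97 = 52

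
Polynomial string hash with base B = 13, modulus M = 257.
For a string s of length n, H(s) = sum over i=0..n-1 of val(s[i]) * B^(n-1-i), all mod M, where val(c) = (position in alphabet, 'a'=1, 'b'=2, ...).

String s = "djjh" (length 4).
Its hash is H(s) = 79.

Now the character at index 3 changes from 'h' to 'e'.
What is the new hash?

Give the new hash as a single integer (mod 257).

Answer: 76

Derivation:
val('h') = 8, val('e') = 5
Position k = 3, exponent = n-1-k = 0
B^0 mod M = 13^0 mod 257 = 1
Delta = (5 - 8) * 1 mod 257 = 254
New hash = (79 + 254) mod 257 = 76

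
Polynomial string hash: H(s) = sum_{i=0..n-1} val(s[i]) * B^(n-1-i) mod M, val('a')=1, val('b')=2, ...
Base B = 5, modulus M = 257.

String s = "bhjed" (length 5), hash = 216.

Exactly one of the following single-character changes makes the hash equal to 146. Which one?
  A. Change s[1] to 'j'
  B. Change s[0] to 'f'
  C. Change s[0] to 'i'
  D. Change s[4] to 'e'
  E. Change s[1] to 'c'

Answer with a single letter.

Answer: B

Derivation:
Option A: s[1]='h'->'j', delta=(10-8)*5^3 mod 257 = 250, hash=216+250 mod 257 = 209
Option B: s[0]='b'->'f', delta=(6-2)*5^4 mod 257 = 187, hash=216+187 mod 257 = 146 <-- target
Option C: s[0]='b'->'i', delta=(9-2)*5^4 mod 257 = 6, hash=216+6 mod 257 = 222
Option D: s[4]='d'->'e', delta=(5-4)*5^0 mod 257 = 1, hash=216+1 mod 257 = 217
Option E: s[1]='h'->'c', delta=(3-8)*5^3 mod 257 = 146, hash=216+146 mod 257 = 105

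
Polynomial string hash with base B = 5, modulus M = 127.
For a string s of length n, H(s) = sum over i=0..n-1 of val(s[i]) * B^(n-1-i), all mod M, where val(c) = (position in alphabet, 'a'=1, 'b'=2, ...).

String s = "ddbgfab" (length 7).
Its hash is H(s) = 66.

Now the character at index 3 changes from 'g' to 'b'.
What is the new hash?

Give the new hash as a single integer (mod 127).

val('g') = 7, val('b') = 2
Position k = 3, exponent = n-1-k = 3
B^3 mod M = 5^3 mod 127 = 125
Delta = (2 - 7) * 125 mod 127 = 10
New hash = (66 + 10) mod 127 = 76

Answer: 76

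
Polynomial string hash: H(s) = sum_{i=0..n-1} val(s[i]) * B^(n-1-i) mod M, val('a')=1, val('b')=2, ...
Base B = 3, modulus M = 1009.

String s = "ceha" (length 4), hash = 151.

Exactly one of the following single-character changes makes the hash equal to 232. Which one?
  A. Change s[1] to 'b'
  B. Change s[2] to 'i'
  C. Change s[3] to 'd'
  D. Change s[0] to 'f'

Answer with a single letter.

Answer: D

Derivation:
Option A: s[1]='e'->'b', delta=(2-5)*3^2 mod 1009 = 982, hash=151+982 mod 1009 = 124
Option B: s[2]='h'->'i', delta=(9-8)*3^1 mod 1009 = 3, hash=151+3 mod 1009 = 154
Option C: s[3]='a'->'d', delta=(4-1)*3^0 mod 1009 = 3, hash=151+3 mod 1009 = 154
Option D: s[0]='c'->'f', delta=(6-3)*3^3 mod 1009 = 81, hash=151+81 mod 1009 = 232 <-- target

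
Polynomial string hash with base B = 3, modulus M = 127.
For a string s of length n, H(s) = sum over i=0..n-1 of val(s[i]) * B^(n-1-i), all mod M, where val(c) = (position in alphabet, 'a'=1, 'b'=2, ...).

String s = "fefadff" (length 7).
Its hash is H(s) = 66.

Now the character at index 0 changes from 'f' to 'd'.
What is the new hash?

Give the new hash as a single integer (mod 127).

val('f') = 6, val('d') = 4
Position k = 0, exponent = n-1-k = 6
B^6 mod M = 3^6 mod 127 = 94
Delta = (4 - 6) * 94 mod 127 = 66
New hash = (66 + 66) mod 127 = 5

Answer: 5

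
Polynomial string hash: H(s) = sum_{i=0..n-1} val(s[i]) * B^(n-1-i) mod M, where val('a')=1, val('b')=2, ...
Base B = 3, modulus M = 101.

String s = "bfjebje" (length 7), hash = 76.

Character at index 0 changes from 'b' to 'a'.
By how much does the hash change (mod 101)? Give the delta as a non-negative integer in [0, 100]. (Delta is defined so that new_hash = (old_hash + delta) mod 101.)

Answer: 79

Derivation:
Delta formula: (val(new) - val(old)) * B^(n-1-k) mod M
  val('a') - val('b') = 1 - 2 = -1
  B^(n-1-k) = 3^6 mod 101 = 22
  Delta = -1 * 22 mod 101 = 79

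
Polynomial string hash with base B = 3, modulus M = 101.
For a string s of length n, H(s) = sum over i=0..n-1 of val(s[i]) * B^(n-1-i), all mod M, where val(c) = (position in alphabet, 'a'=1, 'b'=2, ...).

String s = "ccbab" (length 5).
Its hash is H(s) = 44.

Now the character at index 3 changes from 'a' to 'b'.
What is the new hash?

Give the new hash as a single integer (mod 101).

val('a') = 1, val('b') = 2
Position k = 3, exponent = n-1-k = 1
B^1 mod M = 3^1 mod 101 = 3
Delta = (2 - 1) * 3 mod 101 = 3
New hash = (44 + 3) mod 101 = 47

Answer: 47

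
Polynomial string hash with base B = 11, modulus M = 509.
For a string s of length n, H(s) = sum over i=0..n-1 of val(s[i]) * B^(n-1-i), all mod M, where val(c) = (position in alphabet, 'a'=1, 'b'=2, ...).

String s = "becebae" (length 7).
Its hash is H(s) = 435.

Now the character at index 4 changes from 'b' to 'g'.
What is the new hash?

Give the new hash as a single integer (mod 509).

Answer: 22

Derivation:
val('b') = 2, val('g') = 7
Position k = 4, exponent = n-1-k = 2
B^2 mod M = 11^2 mod 509 = 121
Delta = (7 - 2) * 121 mod 509 = 96
New hash = (435 + 96) mod 509 = 22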